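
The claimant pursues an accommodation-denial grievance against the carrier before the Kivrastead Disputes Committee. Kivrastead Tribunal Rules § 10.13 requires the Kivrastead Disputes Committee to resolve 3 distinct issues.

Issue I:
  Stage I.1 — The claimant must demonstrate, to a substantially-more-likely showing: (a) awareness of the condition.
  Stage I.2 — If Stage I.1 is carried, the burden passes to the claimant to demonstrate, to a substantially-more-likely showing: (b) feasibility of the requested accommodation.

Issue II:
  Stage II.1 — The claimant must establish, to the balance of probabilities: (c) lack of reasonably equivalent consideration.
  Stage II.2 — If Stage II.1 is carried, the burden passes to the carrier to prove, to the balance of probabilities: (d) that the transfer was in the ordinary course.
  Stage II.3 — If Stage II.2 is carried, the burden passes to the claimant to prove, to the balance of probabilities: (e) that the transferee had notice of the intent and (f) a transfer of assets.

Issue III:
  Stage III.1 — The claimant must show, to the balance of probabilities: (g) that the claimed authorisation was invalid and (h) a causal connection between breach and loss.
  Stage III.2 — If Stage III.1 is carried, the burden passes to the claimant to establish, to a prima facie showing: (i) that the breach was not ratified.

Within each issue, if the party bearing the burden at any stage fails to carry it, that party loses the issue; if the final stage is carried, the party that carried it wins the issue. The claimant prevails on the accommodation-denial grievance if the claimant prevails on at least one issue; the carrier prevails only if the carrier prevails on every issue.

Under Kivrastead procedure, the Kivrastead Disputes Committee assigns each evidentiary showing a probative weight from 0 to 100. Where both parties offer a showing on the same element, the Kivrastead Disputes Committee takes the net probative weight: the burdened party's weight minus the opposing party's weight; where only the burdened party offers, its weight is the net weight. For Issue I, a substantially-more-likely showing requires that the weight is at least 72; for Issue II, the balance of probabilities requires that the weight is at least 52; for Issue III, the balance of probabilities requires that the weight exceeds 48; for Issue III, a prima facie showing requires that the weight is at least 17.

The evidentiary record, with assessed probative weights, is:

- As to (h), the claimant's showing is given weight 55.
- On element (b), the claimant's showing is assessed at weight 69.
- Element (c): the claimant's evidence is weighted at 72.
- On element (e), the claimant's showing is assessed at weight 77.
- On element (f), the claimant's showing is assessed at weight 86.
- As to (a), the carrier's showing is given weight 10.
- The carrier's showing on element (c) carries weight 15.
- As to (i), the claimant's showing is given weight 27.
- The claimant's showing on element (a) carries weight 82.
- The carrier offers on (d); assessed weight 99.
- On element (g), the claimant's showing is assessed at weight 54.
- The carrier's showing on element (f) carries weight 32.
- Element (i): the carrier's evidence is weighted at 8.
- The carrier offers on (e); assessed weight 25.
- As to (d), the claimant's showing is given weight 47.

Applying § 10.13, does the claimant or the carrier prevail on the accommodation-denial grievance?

claimant

— Issue I —
Stage I.1 — burden on claimant; standard: a substantially-more-likely showing (weight is at least 72).
    (a): 82 − 10 = 72 ≥ 72 [met]
  Stage I.1 is satisfied; the claimant continues to bear the burden.
Stage I.2 — burden on claimant; standard: a substantially-more-likely showing (weight is at least 72).
    (b): 69 < 72 [not met]
  The claimant does not carry Stage I.2.
So the carrier prevails on this issue.
— Issue II —
At Stage II.1 the claimant must meet the balance of probabilities (weight is at least 52): on (c) the weight is 72 less the opposing 15 gives net 57, ≥ 52, so (c) meets the standard.
  All elements met. The burden passes to the carrier.
At Stage II.2 the carrier must meet the balance of probabilities (weight is at least 52): on (d) the weight is 99 less the opposing 47 gives net 52, ≥ 52, so (d) meets the standard.
  The carrier carries Stage II.2; the claimant now bears the burden.
At Stage II.3 the claimant must meet the balance of probabilities (weight is at least 52): on (e) the weight is 77 less the opposing 25 gives net 52, which does reach 52, so (e) meets the standard; on (f) the weight is 86 less the opposing 32 gives net 54, which does reach 52, so (f) meets the standard.
  Stage II.3 carried; the final stage is satisfied.
All stages carried — the claimant prevails on this issue.
— Issue III —
Stage III.1 (claimant, the balance of probabilities, weight exceeds 48): (g) 54 > 48 — meets; (h) 55 > 48 — meets.
  Stage III.1 carried; the burden remains with the claimant.
Stage III.2 (claimant, a prima facie showing, weight is at least 17): (i) net 27−8=19 ≥ 17 — meets.
  Stage III.2 carried; the final stage is satisfied.
All stages carried — the claimant prevails on this issue.
Per-issue: Issue I → carrier; Issue II → claimant; Issue III → claimant. The claimant must prevail on at least one issue; overall, the claimant prevails.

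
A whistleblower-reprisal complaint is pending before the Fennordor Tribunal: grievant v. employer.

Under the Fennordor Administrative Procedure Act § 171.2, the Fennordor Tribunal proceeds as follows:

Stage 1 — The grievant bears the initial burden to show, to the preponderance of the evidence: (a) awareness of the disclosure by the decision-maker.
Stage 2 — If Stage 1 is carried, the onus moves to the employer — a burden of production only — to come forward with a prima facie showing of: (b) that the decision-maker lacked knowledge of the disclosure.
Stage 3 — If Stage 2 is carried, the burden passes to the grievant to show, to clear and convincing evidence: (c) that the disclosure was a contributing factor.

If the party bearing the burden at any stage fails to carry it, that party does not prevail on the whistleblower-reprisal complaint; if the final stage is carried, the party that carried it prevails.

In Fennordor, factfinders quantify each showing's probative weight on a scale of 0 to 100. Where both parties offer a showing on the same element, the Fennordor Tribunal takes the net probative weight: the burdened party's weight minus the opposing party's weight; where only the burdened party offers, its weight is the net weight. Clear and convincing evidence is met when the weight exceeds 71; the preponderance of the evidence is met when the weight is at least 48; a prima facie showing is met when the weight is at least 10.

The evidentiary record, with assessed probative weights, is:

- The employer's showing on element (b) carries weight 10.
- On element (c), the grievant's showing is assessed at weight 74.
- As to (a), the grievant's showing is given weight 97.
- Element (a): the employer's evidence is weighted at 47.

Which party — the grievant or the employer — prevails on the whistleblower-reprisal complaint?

grievant

Stage 1 (grievant, the preponderance of the evidence, weight is at least 48): (a) net 97−47=50 ≥ 48 — meets.
  Stage 1 is satisfied; the onus moves to the employer.
Stage 2 (employer, a prima facie showing, weight is at least 10): (b) 10 ≥ 10 — meets.
  All elements met. The burden passes to the grievant.
Stage 3 (grievant, clear and convincing evidence, weight exceeds 71): (c) 74 > 71 — meets.
  All elements met at the final stage.
Every stage carried; the grievant prevails.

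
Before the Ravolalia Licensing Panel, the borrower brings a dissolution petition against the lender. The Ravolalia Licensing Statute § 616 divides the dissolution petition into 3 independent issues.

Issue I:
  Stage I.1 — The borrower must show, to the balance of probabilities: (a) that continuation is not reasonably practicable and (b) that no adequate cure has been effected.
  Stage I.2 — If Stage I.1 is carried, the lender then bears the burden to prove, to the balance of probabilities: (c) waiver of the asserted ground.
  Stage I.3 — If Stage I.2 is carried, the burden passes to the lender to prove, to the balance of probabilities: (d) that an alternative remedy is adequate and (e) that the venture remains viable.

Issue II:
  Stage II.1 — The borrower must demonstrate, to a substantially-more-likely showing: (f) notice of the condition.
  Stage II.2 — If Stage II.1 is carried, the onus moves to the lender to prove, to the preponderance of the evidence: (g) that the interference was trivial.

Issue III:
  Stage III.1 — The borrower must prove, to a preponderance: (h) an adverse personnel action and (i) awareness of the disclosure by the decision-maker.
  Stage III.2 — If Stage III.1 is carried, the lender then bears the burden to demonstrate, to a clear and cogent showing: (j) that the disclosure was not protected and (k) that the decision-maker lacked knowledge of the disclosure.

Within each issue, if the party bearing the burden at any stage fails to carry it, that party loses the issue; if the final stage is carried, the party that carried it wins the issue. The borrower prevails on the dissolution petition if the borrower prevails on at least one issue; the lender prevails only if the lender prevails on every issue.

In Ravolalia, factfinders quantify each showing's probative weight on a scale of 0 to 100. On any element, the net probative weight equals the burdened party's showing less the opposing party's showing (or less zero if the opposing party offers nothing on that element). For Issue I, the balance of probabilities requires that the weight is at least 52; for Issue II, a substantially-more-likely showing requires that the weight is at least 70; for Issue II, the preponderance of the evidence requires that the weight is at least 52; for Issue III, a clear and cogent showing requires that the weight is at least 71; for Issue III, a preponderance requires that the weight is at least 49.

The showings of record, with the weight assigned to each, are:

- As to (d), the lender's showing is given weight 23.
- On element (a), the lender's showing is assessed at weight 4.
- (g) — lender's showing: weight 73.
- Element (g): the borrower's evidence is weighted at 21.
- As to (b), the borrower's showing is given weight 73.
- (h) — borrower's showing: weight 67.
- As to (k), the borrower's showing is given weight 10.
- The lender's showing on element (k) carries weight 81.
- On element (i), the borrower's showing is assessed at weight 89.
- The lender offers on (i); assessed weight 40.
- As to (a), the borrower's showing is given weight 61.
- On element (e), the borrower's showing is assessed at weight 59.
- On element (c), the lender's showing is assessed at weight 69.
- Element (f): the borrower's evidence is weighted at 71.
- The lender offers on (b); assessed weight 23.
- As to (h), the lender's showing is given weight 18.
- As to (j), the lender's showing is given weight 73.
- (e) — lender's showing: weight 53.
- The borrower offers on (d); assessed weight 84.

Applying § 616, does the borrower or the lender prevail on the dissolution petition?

lender

— Issue I —
Stage I.1 (borrower, the balance of probabilities, weight is at least 52): (a) net 61−4=57 ≥ 52 — meets; (b) net 73−23=50 < 52 — fails.
  The borrower does not carry Stage I.1.
The analysis ends at Stage I.1; the lender prevails on this issue.
— Issue II —
Stage II.1 — burden on borrower; standard: a substantially-more-likely showing (weight is at least 70).
    (f): 71 ≥ 70 [met]
  Stage II.1 is satisfied; the onus moves to the lender.
Stage II.2 — burden on lender; standard: the preponderance of the evidence (weight is at least 52).
    (g): 73 − 21 = 52 ≥ 52 [met]
  Stage II.2 carried; the final stage is satisfied.
All stages carried — the lender prevails on this issue.
— Issue III —
Stage III.1 (borrower, a preponderance, weight is at least 49): (h) net 67−18=49 ≥ 49 — meets; (i) net 89−40=49 ≥ 49 — meets.
  Stage III.1 carried; the burden shifts to the lender.
Stage III.2 (lender, a clear and cogent showing, weight is at least 71): (j) 73 ≥ 71 — meets; (k) net 81−10=71 ≥ 71 — meets.
  Stage III.2 carried; the final stage is satisfied.
Every stage carried; the lender prevails on this issue.
Per-issue: Issue I → lender; Issue II → lender; Issue III → lender. The borrower must prevail on at least one issue; overall, the lender prevails.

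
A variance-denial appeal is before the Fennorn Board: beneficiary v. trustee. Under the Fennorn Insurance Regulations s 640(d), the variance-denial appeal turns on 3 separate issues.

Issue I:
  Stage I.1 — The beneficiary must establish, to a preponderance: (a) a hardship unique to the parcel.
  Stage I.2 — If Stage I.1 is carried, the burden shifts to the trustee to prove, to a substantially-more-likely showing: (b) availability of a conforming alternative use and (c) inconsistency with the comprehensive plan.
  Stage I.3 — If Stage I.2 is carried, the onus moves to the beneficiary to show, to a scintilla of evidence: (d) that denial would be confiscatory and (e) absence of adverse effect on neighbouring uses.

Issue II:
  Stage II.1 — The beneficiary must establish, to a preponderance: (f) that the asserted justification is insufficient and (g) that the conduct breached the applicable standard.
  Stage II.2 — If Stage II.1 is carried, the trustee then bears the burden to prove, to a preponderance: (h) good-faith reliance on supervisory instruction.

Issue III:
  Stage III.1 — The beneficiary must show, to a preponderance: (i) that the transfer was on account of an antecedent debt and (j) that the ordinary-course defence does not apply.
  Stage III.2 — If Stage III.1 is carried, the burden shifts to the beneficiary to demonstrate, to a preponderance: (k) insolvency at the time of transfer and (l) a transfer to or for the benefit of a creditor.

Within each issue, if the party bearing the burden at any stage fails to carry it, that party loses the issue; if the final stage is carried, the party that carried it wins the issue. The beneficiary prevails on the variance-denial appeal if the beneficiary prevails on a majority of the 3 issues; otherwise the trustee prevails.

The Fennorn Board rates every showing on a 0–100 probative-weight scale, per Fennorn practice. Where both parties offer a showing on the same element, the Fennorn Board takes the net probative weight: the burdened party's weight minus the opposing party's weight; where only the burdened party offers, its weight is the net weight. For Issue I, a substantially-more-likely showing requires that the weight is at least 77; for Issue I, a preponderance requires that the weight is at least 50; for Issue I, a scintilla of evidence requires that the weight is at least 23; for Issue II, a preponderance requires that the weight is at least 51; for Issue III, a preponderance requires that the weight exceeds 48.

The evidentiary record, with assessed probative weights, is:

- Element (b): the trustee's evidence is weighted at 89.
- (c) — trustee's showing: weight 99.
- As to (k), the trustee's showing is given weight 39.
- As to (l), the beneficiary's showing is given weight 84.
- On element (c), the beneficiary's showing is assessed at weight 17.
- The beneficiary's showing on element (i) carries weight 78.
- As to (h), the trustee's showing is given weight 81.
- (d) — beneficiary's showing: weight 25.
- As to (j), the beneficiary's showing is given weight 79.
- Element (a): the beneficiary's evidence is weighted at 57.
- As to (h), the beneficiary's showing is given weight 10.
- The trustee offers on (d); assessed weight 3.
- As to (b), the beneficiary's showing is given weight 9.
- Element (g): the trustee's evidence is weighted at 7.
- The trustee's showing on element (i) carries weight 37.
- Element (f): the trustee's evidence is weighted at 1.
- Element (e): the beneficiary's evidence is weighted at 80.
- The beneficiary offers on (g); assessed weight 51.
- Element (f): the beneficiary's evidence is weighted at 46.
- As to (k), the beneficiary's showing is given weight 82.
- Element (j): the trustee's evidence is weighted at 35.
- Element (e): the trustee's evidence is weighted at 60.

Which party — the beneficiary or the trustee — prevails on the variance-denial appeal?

trustee

— Issue I —
At Stage I.1 the beneficiary must meet a preponderance (weight is at least 50): on (a) the weight is 57, which does reach 50, so (a) meets the standard.
  Stage I.1 carried; the burden shifts to the trustee.
At Stage I.2 the trustee must meet a substantially-more-likely showing (weight is at least 77): on (b) the weight is 89 less the opposing 9 gives net 80, ≥ 77, so (b) meets the standard; on (c) the weight is 99 less the opposing 17 gives net 82, ≥ 77, so (c) meets the standard.
  All elements met. The burden passes to the beneficiary.
At Stage I.3 the beneficiary must meet a scintilla of evidence (weight is at least 23): on (d) the weight is 25 less the opposing 3 gives net 22, which does not reach 23, so (d) does not meet the standard; on (e) the weight is 80 less the opposing 60 gives net 20, which does not reach 23, so (e) does not meet the standard.
  Not every element is met, so the beneficiary fails to carry Stage I.3.
The trustee prevails on this issue.
— Issue II —
Stage II.1 (beneficiary, a preponderance, weight is at least 51): (f) net 46−1=45 < 51 — fails; (g) net 51−7=44 < 51 — fails.
  The beneficiary does not carry Stage II.1.
The trustee prevails on this issue.
— Issue III —
Stage III.1 — burden on beneficiary; standard: a preponderance (weight exceeds 48).
    (i): 78 − 37 = 41 ≤ 48 [not met]
    (j): 79 − 35 = 44 ≤ 48 [not met]
  Not every element is met, so the beneficiary fails to carry Stage III.1.
The analysis ends at Stage III.1; the trustee prevails on this issue.
Per-issue: Issue I → trustee; Issue II → trustee; Issue III → trustee. The beneficiary must prevail on a majority of issues; overall, the trustee prevails.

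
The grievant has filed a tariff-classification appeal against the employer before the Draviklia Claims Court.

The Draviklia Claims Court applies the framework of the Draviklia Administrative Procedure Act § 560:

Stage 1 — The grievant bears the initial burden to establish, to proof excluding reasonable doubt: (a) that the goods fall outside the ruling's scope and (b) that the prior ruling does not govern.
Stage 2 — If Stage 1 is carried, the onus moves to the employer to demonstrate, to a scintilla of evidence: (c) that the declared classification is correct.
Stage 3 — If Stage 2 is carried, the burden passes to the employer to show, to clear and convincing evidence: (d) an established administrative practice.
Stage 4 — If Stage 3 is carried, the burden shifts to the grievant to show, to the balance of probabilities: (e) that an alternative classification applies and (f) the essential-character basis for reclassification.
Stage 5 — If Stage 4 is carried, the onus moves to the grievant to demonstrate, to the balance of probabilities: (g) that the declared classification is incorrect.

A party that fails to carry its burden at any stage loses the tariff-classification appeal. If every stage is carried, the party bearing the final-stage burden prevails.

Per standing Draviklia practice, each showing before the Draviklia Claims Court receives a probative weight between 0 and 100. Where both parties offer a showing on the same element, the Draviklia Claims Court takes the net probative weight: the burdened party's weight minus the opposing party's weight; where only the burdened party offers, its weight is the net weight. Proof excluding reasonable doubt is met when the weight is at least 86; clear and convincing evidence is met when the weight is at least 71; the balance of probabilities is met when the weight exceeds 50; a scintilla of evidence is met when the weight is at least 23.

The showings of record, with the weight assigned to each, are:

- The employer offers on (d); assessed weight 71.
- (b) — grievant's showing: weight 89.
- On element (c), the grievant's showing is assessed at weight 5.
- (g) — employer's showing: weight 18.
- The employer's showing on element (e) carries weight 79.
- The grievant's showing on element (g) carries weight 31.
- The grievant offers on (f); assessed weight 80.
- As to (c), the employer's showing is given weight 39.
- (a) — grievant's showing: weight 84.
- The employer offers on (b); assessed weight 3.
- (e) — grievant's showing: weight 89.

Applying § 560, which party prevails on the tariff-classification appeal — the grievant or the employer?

Stage 1 — burden on grievant; standard: proof excluding reasonable doubt (weight is at least 86).
    (a): 84 < 86 [not met]
    (b): 89 − 3 = 86 ≥ 86 [met]
  Stage 1 not carried; the grievant fails its burden.
The employer prevails.

employer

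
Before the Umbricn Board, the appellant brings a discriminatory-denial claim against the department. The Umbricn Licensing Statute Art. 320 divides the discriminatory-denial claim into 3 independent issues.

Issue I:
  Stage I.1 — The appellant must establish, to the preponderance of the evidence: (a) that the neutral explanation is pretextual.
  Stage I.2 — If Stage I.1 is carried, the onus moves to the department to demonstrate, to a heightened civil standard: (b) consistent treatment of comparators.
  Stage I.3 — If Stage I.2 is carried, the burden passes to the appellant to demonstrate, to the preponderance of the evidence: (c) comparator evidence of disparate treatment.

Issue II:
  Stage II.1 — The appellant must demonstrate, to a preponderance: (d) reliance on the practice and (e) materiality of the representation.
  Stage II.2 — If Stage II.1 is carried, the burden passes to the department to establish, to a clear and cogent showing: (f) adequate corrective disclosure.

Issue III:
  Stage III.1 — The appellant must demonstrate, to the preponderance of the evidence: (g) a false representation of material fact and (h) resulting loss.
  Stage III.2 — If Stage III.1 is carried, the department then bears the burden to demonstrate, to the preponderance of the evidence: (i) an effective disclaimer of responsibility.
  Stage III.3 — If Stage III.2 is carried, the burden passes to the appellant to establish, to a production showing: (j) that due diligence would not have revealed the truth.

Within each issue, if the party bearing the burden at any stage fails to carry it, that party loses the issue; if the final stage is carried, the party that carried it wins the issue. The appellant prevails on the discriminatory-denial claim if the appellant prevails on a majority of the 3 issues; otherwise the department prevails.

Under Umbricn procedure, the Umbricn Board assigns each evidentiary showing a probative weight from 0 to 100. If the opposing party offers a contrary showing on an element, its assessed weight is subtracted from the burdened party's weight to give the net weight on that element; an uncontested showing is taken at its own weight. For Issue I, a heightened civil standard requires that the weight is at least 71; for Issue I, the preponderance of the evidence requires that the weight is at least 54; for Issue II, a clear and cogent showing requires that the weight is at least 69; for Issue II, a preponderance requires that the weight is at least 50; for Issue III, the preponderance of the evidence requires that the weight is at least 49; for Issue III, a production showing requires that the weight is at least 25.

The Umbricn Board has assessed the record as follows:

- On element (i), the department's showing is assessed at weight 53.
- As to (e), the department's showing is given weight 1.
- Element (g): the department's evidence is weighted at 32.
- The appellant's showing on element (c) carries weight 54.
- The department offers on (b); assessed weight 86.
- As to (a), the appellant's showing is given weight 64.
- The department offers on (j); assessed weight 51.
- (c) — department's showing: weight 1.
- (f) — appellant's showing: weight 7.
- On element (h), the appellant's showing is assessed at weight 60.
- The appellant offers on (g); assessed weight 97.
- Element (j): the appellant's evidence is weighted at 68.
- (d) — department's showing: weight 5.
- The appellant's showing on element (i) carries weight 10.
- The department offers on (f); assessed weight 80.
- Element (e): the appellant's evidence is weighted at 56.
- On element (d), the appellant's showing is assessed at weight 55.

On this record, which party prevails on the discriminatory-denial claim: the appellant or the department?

department

— Issue I —
Stage I.1 (appellant, the preponderance of the evidence, weight is at least 54): (a) 64 ≥ 54 — meets.
  The appellant carries Stage I.1; the department now bears the burden.
Stage I.2 (department, a heightened civil standard, weight is at least 71): (b) 86 ≥ 71 — meets.
  Stage I.2 carried; the burden shifts to the appellant.
Stage I.3 (appellant, the preponderance of the evidence, weight is at least 54): (c) net 54−1=53 < 54 — fails.
  Not every element is met, so the appellant fails to carry Stage I.3.
The department prevails on this issue.
— Issue II —
At Stage II.1 the appellant must meet a preponderance (weight is at least 50): on (d) the weight is 55 less the opposing 5 gives net 50, ≥ 50, so (d) meets the standard; on (e) the weight is 56 less the opposing 1 gives net 55, ≥ 50, so (e) meets the standard.
  The appellant carries Stage II.1; the department now bears the burden.
At Stage II.2 the department must meet a clear and cogent showing (weight is at least 69): on (f) the weight is 80 less the opposing 7 gives net 73, which does reach 69, so (f) meets the standard.
  All elements met at the final stage.
With every stage satisfied, the department prevails on this issue.
— Issue III —
Stage III.1 (appellant, the preponderance of the evidence, weight is at least 49): (g) net 97−32=65 ≥ 49 — meets; (h) 60 ≥ 49 — meets.
  Stage III.1 is satisfied; the onus moves to the department.
Stage III.2 (department, the preponderance of the evidence, weight is at least 49): (i) net 53−10=43 < 49 — fails.
  The department does not carry Stage III.2.
So the appellant prevails on this issue.
Per-issue: Issue I → department; Issue II → department; Issue III → appellant. The appellant must prevail on a majority of issues; overall, the department prevails.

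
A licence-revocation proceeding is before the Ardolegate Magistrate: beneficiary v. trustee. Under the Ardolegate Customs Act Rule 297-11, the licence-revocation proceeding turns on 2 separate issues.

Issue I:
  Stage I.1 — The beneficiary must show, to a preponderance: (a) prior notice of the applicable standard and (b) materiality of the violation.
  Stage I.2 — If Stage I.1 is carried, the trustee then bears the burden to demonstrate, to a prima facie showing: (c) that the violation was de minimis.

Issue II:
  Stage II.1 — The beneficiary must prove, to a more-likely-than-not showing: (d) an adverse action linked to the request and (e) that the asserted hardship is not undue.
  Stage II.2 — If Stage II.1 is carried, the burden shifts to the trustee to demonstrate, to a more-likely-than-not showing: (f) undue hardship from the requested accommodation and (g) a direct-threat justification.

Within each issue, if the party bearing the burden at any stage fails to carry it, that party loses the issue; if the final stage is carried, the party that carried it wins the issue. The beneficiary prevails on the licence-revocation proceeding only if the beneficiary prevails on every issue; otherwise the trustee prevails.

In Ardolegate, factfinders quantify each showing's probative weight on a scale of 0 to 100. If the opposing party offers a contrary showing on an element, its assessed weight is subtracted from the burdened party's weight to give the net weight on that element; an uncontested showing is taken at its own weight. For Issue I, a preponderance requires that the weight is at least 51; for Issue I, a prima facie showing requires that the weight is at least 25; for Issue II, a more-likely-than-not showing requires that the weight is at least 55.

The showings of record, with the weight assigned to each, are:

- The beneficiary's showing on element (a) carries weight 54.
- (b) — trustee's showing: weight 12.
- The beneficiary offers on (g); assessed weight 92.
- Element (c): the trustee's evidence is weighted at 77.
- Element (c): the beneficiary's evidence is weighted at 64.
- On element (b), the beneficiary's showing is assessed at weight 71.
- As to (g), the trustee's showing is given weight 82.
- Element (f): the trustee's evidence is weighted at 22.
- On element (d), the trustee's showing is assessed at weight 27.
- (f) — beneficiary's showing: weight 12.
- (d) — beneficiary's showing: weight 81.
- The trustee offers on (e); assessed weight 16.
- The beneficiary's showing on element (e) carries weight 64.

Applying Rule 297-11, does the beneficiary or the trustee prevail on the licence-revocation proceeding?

trustee

— Issue I —
Stage I.1 — burden on beneficiary; standard: a preponderance (weight is at least 51).
    (a): 54 ≥ 51 [met]
    (b): 71 − 12 = 59 ≥ 51 [met]
  The beneficiary carries Stage I.1; the trustee now bears the burden.
Stage I.2 — burden on trustee; standard: a prima facie showing (weight is at least 25).
    (c): 77 − 64 = 13 < 25 [not met]
  Not every element is met, so the trustee fails to carry Stage I.2.
The analysis ends at Stage I.2; the beneficiary prevails on this issue.
— Issue II —
At Stage II.1 the beneficiary must meet a more-likely-than-not showing (weight is at least 55): on (d) the weight is 81 less the opposing 27 gives net 54, which does not reach 55, so (d) does not meet the standard; on (e) the weight is 64 less the opposing 16 gives net 48, which does not reach 55, so (e) does not meet the standard.
  Stage II.1 not carried; the beneficiary fails its burden.
The trustee prevails on this issue.
Per-issue: Issue I → beneficiary; Issue II → trustee. The beneficiary must prevail on every issue; overall, the trustee prevails.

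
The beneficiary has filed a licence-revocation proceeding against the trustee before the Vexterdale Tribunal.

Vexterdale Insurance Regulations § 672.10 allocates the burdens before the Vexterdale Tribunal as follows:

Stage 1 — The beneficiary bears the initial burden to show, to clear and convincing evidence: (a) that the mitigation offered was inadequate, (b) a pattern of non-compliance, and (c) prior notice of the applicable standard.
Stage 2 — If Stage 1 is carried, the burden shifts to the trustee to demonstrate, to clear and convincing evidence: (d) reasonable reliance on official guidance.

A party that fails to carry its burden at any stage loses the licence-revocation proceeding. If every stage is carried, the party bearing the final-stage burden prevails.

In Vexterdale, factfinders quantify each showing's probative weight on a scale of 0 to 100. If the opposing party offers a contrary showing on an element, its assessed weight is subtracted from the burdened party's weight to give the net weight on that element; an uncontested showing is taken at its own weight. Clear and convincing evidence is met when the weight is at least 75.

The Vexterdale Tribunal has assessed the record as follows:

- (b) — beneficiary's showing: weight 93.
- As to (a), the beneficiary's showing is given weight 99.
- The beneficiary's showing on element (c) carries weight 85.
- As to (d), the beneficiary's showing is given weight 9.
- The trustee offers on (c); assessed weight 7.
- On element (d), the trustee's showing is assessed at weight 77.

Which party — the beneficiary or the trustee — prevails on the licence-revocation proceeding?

beneficiary

Stage 1 (beneficiary, clear and convincing evidence, weight is at least 75): (a) 99 ≥ 75 — meets; (b) 93 ≥ 75 — meets; (c) net 85−7=78 ≥ 75 — meets.
  The beneficiary carries Stage 1; the trustee now bears the burden.
Stage 2 (trustee, clear and convincing evidence, weight is at least 75): (d) net 77−9=68 < 75 — fails.
  Not every element is met, so the trustee fails to carry Stage 2.
So the beneficiary prevails.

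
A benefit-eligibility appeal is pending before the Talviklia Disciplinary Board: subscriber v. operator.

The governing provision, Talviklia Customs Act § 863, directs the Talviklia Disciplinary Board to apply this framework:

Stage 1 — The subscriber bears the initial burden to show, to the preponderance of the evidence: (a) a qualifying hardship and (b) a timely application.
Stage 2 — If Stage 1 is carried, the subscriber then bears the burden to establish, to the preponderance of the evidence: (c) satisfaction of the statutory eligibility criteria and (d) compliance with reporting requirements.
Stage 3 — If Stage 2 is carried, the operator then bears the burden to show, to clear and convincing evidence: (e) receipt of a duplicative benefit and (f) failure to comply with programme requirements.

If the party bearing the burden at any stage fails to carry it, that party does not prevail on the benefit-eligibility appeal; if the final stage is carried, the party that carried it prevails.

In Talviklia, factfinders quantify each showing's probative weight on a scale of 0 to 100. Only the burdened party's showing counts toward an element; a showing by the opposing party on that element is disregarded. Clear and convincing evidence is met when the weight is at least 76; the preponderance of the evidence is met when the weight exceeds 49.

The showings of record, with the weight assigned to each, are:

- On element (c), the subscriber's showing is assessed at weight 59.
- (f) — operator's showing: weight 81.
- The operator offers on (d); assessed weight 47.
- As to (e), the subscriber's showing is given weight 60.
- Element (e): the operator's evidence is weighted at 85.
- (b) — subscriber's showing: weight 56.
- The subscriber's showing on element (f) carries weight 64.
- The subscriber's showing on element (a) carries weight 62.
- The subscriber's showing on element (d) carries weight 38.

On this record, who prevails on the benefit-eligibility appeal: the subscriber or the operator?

Stage 1 (subscriber, the preponderance of the evidence, weight exceeds 49): (a) 62 > 49 — meets; (b) 56 > 49 — meets.
  Stage 1 is satisfied; the subscriber continues to bear the burden.
Stage 2 (subscriber, the preponderance of the evidence, weight exceeds 49): (c) 59 > 49 — meets; (d) 38 (operator's 47 disregarded) ≤ 49 — fails.
  Stage 2 not carried; the subscriber fails its burden.
The operator prevails.

operator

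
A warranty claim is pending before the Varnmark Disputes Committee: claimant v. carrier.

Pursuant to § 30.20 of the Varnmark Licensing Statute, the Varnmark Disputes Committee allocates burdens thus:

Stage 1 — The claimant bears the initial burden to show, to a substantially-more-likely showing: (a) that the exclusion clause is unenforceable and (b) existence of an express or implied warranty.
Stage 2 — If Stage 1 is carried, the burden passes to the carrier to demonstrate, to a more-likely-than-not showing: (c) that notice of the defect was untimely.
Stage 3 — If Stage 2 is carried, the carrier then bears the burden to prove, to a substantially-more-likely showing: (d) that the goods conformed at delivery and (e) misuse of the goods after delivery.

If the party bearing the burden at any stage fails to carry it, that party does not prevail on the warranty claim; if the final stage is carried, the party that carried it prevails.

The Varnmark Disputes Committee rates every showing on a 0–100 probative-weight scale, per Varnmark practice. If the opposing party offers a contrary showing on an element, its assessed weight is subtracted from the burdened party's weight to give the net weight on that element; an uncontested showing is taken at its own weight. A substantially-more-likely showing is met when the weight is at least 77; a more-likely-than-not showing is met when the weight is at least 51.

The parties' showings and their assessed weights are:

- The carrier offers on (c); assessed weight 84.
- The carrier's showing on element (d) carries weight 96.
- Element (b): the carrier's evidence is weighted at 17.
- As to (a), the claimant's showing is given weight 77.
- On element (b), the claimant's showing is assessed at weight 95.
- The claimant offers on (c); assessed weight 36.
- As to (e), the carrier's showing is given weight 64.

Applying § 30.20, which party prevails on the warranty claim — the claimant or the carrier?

Stage 1 (claimant, a substantially-more-likely showing, weight is at least 77): (a) 77 ≥ 77 — meets; (b) net 95−17=78 ≥ 77 — meets.
  All elements met. The burden passes to the carrier.
Stage 2 (carrier, a more-likely-than-not showing, weight is at least 51): (c) net 84−36=48 < 51 — fails.
  Not every element is met, so the carrier fails to carry Stage 2.
So the claimant prevails.

claimant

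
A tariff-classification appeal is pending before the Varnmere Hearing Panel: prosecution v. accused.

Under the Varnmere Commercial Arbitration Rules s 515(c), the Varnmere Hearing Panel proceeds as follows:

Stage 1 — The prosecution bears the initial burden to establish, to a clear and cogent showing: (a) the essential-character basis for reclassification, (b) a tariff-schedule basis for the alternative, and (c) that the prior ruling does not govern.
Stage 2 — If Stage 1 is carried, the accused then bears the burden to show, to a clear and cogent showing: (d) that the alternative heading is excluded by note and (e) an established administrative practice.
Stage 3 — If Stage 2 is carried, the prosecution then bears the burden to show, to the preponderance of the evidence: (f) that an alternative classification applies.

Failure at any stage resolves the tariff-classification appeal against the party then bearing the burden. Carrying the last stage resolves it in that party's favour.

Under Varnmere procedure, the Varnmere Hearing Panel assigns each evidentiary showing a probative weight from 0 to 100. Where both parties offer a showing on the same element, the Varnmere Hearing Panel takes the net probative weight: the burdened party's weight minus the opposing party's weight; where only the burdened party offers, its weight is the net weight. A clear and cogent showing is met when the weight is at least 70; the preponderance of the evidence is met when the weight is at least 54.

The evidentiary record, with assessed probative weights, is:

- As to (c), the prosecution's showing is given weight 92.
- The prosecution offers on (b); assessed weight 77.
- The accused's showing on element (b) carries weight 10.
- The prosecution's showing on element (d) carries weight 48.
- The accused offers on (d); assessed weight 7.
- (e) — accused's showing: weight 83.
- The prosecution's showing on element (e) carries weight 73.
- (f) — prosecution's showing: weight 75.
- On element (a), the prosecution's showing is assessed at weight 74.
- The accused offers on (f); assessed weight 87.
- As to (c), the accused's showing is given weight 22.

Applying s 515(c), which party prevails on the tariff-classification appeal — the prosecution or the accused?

accused

At Stage 1 the prosecution must meet a clear and cogent showing (weight is at least 70): on (a) the weight is 74, ≥ 70, so (a) meets the standard; on (b) the weight is 77 less the opposing 10 gives net 67, < 70, so (b) does not meet the standard; on (c) the weight is 92 less the opposing 22 gives net 70, which does reach 70, so (c) meets the standard.
  Not every element is met, so the prosecution fails to carry Stage 1.
The accused prevails.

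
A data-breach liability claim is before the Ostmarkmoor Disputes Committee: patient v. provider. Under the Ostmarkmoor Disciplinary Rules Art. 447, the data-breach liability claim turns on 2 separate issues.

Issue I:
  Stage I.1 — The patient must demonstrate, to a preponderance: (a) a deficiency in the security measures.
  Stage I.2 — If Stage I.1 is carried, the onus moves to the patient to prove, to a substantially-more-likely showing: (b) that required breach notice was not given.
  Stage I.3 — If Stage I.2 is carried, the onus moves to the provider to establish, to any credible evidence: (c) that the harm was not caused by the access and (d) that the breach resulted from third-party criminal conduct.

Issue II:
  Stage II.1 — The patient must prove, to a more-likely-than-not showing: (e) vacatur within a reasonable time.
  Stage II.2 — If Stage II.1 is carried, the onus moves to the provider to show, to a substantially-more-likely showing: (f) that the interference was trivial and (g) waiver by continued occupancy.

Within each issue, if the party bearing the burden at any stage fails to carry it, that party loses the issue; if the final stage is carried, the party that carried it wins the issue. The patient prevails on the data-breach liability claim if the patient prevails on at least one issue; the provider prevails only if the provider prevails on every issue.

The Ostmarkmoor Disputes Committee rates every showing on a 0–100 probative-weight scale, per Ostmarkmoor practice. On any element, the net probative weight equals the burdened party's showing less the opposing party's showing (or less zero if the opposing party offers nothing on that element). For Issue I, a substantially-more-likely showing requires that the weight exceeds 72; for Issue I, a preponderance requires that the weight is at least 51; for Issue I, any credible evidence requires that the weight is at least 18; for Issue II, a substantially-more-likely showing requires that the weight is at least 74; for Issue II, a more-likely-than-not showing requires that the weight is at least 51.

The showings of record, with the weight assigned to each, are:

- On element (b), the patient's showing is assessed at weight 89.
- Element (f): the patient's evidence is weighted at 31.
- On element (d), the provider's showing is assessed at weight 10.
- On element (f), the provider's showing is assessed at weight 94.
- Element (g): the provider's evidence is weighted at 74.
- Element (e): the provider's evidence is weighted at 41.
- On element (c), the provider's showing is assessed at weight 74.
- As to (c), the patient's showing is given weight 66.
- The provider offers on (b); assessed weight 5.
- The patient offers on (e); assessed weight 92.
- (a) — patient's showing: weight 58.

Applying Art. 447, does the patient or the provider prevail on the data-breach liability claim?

— Issue I —
Stage I.1 (patient, a preponderance, weight is at least 51): (a) 58 ≥ 51 — meets.
  All elements met. The patient retains the burden for Stage I.2.
Stage I.2 (patient, a substantially-more-likely showing, weight exceeds 72): (b) net 89−5=84 > 72 — meets.
  All elements met. The burden passes to the provider.
Stage I.3 (provider, any credible evidence, weight is at least 18): (c) net 74−66=8 < 18 — fails; (d) 10 < 18 — fails.
  Stage I.3 not carried; the provider fails its burden.
So the patient prevails on this issue.
— Issue II —
Stage II.1 (patient, a more-likely-than-not showing, weight is at least 51): (e) net 92−41=51 ≥ 51 — meets.
  Stage II.1 is satisfied; the onus moves to the provider.
Stage II.2 (provider, a substantially-more-likely showing, weight is at least 74): (f) net 94−31=63 < 74 — fails; (g) 74 ≥ 74 — meets.
  The provider does not carry Stage II.2.
The analysis ends at Stage II.2; the patient prevails on this issue.
Per-issue: Issue I → patient; Issue II → patient. The patient must prevail on at least one issue; overall, the patient prevails.

patient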